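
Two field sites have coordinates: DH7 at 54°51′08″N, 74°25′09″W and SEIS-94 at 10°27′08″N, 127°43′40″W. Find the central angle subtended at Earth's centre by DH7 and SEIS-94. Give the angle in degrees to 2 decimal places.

DH7: φ = +54.85222°, λ = -74.41917°
SEIS-94: φ = +10.45222°, λ = -127.72778°
Δφ = -44.4000°,  Δλ = -53.3086°
a = sin²(Δφ/2) + cos φ₁ cos φ₂ sin²(Δλ/2) = 0.256697
c = 2·arcsin(√a) = 1.062596 rad = 60.8822°

60.88°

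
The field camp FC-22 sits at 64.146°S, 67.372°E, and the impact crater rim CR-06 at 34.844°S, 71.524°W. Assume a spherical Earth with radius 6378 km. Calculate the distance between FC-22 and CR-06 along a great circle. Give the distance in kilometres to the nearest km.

Δφ = 29.3020°,  Δλ = -138.8960°
a = sin²(Δφ/2) + cos φ₁ cos φ₂ sin²(Δλ/2) = 0.377762
c = 2·arcsin(√a) = 1.323816 rad = 75.8491°
d = R·c = 6378 × 1.323816 = 8443.3 km

8443 km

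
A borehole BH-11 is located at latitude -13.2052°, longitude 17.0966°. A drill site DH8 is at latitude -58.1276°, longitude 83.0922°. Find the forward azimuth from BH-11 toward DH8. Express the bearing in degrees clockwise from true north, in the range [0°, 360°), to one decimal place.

148.2°

Δλ = 65.9956°
y = sin Δλ · cos φ₂ = 0.482362
x = cos φ₁ sin φ₂ − sin φ₁ cos φ₂ cos Δλ = -0.777701
θ = atan2(y, x) = 148.1911° → 148.1911° (mod 360°)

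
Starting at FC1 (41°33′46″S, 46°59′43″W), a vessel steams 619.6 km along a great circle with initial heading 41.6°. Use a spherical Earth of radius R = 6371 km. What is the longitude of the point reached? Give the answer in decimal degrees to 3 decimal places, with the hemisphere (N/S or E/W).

FC1: φ = -41.56278°, λ = -46.99528°
δ = d/R = 619.6/6371 = 0.097253 rad
φ₂ = arcsin(sin φ₁ cos δ + cos φ₁ sin δ cos θ)
   = arcsin(-0.66344·0.99527 + 0.74823·0.09710·0.74780) = -37.29907°
λ₂ = λ₁ + atan2(sin θ sin δ cos φ₁, cos δ − sin φ₁ sin φ₂) = -42.34684°

42.347°W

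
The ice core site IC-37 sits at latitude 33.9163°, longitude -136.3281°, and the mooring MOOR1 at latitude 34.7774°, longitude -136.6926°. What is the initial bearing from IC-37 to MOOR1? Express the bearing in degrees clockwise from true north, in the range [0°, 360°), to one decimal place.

340.8°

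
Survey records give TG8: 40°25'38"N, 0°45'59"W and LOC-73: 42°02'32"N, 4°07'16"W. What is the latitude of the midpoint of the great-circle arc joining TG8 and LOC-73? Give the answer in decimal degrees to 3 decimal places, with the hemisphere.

41.247°N

TG8: φ = +40.42722°, λ = -0.76639°
LOC-73: φ = +42.04222°, λ = -4.12111°
Bx = cos φ₂ cos Δλ = 0.741379,  By = cos φ₂ sin Δλ = -0.043458
φₘ = atan2(sin φ₁ + sin φ₂, √((cos φ₁ + Bx)² + By²)) = 41.24689°
λₘ = λ₁ + atan2(By, cos φ₁ + Bx) = -2.42302°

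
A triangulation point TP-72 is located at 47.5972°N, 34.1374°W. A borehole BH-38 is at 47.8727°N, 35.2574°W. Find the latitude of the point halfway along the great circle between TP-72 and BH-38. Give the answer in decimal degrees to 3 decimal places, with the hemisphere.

47.736°N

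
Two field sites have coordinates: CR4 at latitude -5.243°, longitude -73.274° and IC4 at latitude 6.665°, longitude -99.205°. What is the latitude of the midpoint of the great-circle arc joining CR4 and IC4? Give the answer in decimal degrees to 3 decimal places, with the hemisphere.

0.730°N

Bx = cos φ₂ cos Δλ = 0.893243,  By = cos φ₂ sin Δλ = -0.434333
φₘ = atan2(sin φ₁ + sin φ₂, √((cos φ₁ + Bx)² + By²)) = 0.72960°
λₘ = λ₁ + atan2(By, cos φ₁ + Bx) = -86.22243°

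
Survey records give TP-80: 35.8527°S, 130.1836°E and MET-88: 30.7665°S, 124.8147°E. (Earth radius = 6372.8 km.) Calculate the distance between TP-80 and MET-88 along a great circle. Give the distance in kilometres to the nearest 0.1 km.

754.1 km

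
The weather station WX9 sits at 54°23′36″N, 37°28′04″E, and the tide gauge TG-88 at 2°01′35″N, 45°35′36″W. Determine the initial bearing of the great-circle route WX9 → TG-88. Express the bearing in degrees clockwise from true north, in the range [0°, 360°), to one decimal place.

265.5°

WX9: φ = +54.39333°, λ = +37.46778°
TG-88: φ = +2.02639°, λ = -45.59333°
Δλ = -83.0611°
y = sin Δλ · cos φ₂ = -0.992055
x = cos φ₁ sin φ₂ − sin φ₁ cos φ₂ cos Δλ = -0.077575
θ = atan2(y, x) = -94.4712° → 265.5288° (mod 360°)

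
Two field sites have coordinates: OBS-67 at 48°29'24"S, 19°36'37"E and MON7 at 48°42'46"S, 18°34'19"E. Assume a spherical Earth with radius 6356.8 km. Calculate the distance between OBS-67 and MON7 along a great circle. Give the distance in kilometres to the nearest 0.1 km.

80.1 km

OBS-67: φ = -48.49000°, λ = +19.61028°
MON7: φ = -48.71278°, λ = +18.57194°
Δφ = -0.2228°,  Δλ = -1.0383°
a = sin²(Δφ/2) + cos φ₁ cos φ₂ sin²(Δλ/2) = 0.000040
c = 2·arcsin(√a) = 0.012599 rad = 0.7219°
d = R·c = 6356.8 × 0.012599 = 80.1 km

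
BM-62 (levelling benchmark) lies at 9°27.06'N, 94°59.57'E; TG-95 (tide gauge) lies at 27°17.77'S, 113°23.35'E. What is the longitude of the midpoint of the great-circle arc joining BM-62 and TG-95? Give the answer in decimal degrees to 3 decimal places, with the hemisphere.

BM-62: φ = +9.45100°, λ = +94.99283°
TG-95: φ = -27.29617°, λ = +113.38917°
Bx = cos φ₂ cos Δλ = 0.843235,  By = cos φ₂ sin Δλ = 0.280447
φₘ = atan2(sin φ₁ + sin φ₂, √((cos φ₁ + Bx)² + By²)) = -9.03659°
λₘ = λ₁ + atan2(By, cos φ₁ + Bx) = 103.70720°

103.707°E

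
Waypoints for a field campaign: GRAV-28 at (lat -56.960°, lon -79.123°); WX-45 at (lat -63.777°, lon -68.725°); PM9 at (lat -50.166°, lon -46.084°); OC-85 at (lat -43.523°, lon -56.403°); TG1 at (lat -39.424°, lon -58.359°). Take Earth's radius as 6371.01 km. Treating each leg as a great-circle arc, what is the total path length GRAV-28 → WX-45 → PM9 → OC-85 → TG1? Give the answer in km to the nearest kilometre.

GRAV-28→WX-45: c = 0.148636 rad, d = 946.96 km
WX-45→PM9: c = 0.317230 rad, d = 2021.08 km
PM9→OC-85: c = 0.168880 rad, d = 1075.93 km
OC-85→TG1: c = 0.075970 rad, d = 484.01 km
Total = 946.96 + 2021.08 + 1075.93 + 484.01 = 4527.98 km

4528 km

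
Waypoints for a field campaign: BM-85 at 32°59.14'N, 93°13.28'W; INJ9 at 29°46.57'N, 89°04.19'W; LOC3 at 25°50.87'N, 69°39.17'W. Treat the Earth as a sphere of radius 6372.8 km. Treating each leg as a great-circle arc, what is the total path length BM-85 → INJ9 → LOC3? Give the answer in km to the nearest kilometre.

2489 km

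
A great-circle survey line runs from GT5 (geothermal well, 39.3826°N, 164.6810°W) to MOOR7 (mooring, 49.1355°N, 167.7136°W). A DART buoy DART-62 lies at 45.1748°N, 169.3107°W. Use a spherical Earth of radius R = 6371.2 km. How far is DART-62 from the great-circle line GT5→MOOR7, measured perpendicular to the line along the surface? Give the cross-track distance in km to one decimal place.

225.1 km

δ₁₃ = central angle GT5→DART-62 = 0.117399 rad  (haversine)
θ₁₃ = bearing GT5→DART-62 = 330.936°,  θ₁₂ = bearing GT5→MOOR7 = 348.490°
dₓₜ = R·arcsin(sin δ₁₃ · sin(θ₁₃ − θ₁₂)) = 6371.2·arcsin(0.11713·sin(-17.554°)) = -225.123 km
|dₓₜ| = 225.123 km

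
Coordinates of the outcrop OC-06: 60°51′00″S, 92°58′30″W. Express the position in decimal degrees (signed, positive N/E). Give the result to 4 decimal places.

-60.8500°, -92.9750°

lat: 60.8500° S → -60.8500°
lon: 92.9750° W → -92.9750°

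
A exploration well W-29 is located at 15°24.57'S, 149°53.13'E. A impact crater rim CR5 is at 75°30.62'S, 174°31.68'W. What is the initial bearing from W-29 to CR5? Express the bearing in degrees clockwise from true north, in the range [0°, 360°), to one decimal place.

170.6°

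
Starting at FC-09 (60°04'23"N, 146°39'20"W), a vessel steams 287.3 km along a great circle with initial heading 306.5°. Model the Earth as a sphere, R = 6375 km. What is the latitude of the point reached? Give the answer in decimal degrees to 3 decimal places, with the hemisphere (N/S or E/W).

FC-09: φ = +60.07306°, λ = -146.65556°
δ = d/R = 287.3/6375 = 0.045067 rad
φ₂ = arcsin(sin φ₁ cos δ + cos φ₁ sin δ cos θ)
   = arcsin(0.86666·0.99898 + 0.49890·0.04505·0.59482) = 61.54018°
λ₂ = λ₁ + atan2(sin θ sin δ cos φ₁, cos δ − sin φ₁ sin φ₂) = -151.01396°

61.540°N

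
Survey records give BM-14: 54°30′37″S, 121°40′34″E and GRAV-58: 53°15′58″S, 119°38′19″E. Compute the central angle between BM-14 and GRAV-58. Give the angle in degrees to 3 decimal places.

1.729°

BM-14: φ = -54.51028°, λ = +121.67611°
GRAV-58: φ = -53.26611°, λ = +119.63861°
Δφ = 1.2442°,  Δλ = -2.0375°
a = sin²(Δφ/2) + cos φ₁ cos φ₂ sin²(Δλ/2) = 0.000228
c = 2·arcsin(√a) = 0.030177 rad = 1.7290°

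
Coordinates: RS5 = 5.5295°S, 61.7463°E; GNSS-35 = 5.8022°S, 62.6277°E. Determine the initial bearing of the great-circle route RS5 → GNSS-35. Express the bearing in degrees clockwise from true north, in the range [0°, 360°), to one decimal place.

107.3°

Δλ = 0.8814°
y = sin Δλ · cos φ₂ = 0.015304
x = cos φ₁ sin φ₂ − sin φ₁ cos φ₂ cos Δλ = -0.004771
θ = atan2(y, x) = 107.3143° → 107.3143° (mod 360°)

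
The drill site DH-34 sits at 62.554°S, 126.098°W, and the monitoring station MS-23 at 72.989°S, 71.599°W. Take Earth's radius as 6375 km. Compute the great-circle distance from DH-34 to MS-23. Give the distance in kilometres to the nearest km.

2452 km

Δφ = -10.4350°,  Δλ = 54.4990°
a = sin²(Δφ/2) + cos φ₁ cos φ₂ sin²(Δλ/2) = 0.036538
c = 2·arcsin(√a) = 0.384666 rad = 22.0397°
d = R·c = 6375 × 0.384666 = 2452.2 km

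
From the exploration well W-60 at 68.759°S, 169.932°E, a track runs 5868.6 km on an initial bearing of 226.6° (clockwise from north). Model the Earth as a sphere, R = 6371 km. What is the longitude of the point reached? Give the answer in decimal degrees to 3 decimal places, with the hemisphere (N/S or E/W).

53.247°E

δ = d/R = 5868.6/6371 = 0.921143 rad
φ₂ = arcsin(sin φ₁ cos δ + cos φ₁ sin δ cos θ)
   = arcsin(-0.93206·0.60491 + 0.36229·0.79629·-0.68709) = -49.64385°
λ₂ = λ₁ + atan2(sin θ sin δ cos φ₁, cos δ − sin φ₁ sin φ₂) = 53.24690°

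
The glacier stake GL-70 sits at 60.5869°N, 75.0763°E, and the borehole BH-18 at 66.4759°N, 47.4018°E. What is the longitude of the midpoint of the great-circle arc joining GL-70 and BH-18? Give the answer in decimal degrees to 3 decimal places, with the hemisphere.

62.697°E

Bx = cos φ₂ cos Δλ = 0.353474,  By = cos φ₂ sin Δλ = -0.185377
φₘ = atan2(sin φ₁ + sin φ₂, √((cos φ₁ + Bx)² + By²)) = 64.19138°
λₘ = λ₁ + atan2(By, cos φ₁ + Bx) = 62.69668°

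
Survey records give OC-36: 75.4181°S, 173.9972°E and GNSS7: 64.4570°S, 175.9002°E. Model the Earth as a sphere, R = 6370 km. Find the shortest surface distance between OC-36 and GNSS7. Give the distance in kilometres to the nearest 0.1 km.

1220.6 km

Δφ = 10.9611°,  Δλ = 1.9030°
a = sin²(Δφ/2) + cos φ₁ cos φ₂ sin²(Δλ/2) = 0.009152
c = 2·arcsin(√a) = 0.191622 rad = 10.9791°
d = R·c = 6370 × 0.191622 = 1220.6 km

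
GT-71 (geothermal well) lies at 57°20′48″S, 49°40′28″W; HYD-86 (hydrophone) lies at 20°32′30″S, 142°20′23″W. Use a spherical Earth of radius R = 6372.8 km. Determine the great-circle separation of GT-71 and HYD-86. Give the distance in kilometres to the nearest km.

GT-71: φ = -57.34667°, λ = -49.67444°
HYD-86: φ = -20.54167°, λ = -142.33972°
Δφ = 36.8050°,  Δλ = -92.6653°
a = sin²(Δφ/2) + cos φ₁ cos φ₂ sin²(Δλ/2) = 0.364032
c = 2·arcsin(√a) = 1.295392 rad = 74.2205°
d = R·c = 6372.8 × 1.295392 = 8255.3 km

8255 km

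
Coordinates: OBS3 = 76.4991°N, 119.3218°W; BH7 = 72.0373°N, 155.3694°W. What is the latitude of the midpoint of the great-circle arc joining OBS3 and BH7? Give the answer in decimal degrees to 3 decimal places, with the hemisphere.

Bx = cos φ₂ cos Δλ = 0.249348,  By = cos φ₂ sin Δλ = -0.181479
φₘ = atan2(sin φ₁ + sin φ₂, √((cos φ₁ + Bx)² + By²)) = 74.99010°
λₘ = λ₁ + atan2(By, cos φ₁ + Bx) = -139.92210°

74.990°N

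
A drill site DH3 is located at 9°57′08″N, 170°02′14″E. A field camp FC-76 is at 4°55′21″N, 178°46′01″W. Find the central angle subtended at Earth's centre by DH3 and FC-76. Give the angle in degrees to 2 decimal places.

DH3: φ = +9.95222°, λ = +170.03722°
FC-76: φ = +4.92250°, λ = -178.76694°
Δφ = -5.0297°,  Δλ = 11.1958°
a = sin²(Δφ/2) + cos φ₁ cos φ₂ sin²(Δλ/2) = 0.011263
c = 2·arcsin(√a) = 0.212654 rad = 12.1842°

12.18°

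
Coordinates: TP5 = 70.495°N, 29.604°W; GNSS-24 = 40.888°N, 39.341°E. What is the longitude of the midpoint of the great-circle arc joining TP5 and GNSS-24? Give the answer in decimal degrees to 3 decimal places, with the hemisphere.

19.759°E

Bx = cos φ₂ cos Δλ = 0.271600,  By = cos φ₂ sin Δλ = 0.705518
φₘ = atan2(sin φ₁ + sin φ₂, √((cos φ₁ + Bx)² + By²)) = 59.79661°
λₘ = λ₁ + atan2(By, cos φ₁ + Bx) = 19.75915°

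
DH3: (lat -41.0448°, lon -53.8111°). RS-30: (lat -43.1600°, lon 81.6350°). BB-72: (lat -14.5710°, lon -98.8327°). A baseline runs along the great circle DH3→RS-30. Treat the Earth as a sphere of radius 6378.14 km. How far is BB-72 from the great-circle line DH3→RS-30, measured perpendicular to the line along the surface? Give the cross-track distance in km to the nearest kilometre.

3012 km

δ₁₃ = central angle DH3→BB-72 = 0.821465 rad  (haversine)
θ₁₃ = bearing DH3→BB-72 = 290.757°,  θ₁₂ = bearing DH3→RS-30 = 149.163°
dₓₜ = R·arcsin(sin δ₁₃ · sin(θ₁₃ − θ₁₂)) = 6378.14·arcsin(0.73214·sin(141.594°)) = 3011.606 km
|dₓₜ| = 3011.606 km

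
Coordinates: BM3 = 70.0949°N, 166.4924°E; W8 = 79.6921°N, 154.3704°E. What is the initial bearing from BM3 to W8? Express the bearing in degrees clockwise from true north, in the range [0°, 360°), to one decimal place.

Δλ = -12.1220°
y = sin Δλ · cos φ₂ = -0.037576
x = cos φ₁ sin φ₂ − sin φ₁ cos φ₂ cos Δλ = 0.170472
θ = atan2(y, x) = -12.4305° → 347.5695° (mod 360°)

347.6°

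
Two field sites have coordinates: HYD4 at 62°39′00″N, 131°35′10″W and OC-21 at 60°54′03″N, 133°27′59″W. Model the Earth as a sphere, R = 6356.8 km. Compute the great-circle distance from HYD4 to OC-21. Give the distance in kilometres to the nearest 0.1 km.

217.7 km

HYD4: φ = +62.65000°, λ = -131.58611°
OC-21: φ = +60.90083°, λ = -133.46639°
Δφ = -1.7492°,  Δλ = -1.8803°
a = sin²(Δφ/2) + cos φ₁ cos φ₂ sin²(Δλ/2) = 0.000293
c = 2·arcsin(√a) = 0.034244 rad = 1.9620°
d = R·c = 6356.8 × 0.034244 = 217.7 km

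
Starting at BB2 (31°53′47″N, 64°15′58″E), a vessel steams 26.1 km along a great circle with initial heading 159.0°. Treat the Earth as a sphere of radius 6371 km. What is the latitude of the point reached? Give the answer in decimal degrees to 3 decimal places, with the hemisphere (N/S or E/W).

31.677°N

BB2: φ = +31.89639°, λ = +64.26611°
δ = d/R = 26.1/6371 = 0.004097 rad
φ₂ = arcsin(sin φ₁ cos δ + cos φ₁ sin δ cos θ)
   = arcsin(0.52838·0.99999 + 0.84900·0.00410·-0.93358) = 31.67722°
λ₂ = λ₁ + atan2(sin θ sin δ cos φ₁, cos δ − sin φ₁ sin φ₂) = 64.36495°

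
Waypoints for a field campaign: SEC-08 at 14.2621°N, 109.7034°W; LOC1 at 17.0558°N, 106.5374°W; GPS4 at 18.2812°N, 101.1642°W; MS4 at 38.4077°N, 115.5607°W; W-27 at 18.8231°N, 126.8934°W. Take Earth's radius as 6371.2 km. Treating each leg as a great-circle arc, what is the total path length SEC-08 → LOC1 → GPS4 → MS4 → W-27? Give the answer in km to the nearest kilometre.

SEC-08→LOC1: c = 0.072164 rad, d = 459.77 km
LOC1→GPS4: c = 0.091875 rad, d = 585.35 km
GPS4→MS4: c = 0.413872 rad, d = 2636.86 km
MS4→W-27: c = 0.382629 rad, d = 2437.80 km
Total = 459.77 + 585.35 + 2636.86 + 2437.80 = 6119.79 km

6120 km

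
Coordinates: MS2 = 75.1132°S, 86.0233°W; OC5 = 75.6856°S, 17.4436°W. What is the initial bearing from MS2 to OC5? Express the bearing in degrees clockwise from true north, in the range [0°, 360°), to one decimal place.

125.1°

Δλ = 68.5797°
y = sin Δλ · cos φ₂ = 0.230165
x = cos φ₁ sin φ₂ − sin φ₁ cos φ₂ cos Δλ = -0.161670
θ = atan2(y, x) = 125.0846° → 125.0846° (mod 360°)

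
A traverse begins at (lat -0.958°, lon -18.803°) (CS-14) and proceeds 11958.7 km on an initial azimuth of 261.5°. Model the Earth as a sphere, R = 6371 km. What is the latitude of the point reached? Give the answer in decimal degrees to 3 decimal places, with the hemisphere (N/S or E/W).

7.809°S

δ = d/R = 11958.7/6371 = 1.877052 rad
φ₂ = arcsin(sin φ₁ cos δ + cos φ₁ sin δ cos θ)
   = arcsin(-0.01672·-0.30149 + 0.99986·0.95347·-0.14781) = -7.80900°
λ₂ = λ₁ + atan2(sin θ sin δ cos φ₁, cos δ − sin φ₁ sin φ₂) = -126.66039°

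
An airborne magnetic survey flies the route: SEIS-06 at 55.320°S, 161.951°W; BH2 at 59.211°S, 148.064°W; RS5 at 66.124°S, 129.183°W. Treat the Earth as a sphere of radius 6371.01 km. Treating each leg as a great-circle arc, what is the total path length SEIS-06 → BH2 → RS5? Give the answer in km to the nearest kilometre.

SEIS-06→BH2: c = 0.147226 rad, d = 937.98 km
BH2→RS5: c = 0.192223 rad, d = 1224.66 km
Total = 937.98 + 1224.66 = 2162.63 km

2163 km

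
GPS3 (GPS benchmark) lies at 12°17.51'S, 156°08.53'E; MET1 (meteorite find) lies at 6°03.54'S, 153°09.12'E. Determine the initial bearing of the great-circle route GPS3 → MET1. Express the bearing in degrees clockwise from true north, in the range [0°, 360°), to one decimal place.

334.4°

GPS3: φ = -12.29183°, λ = +156.14217°
MET1: φ = -6.05900°, λ = +153.15200°
Δλ = -2.9902°
y = sin Δλ · cos φ₂ = -0.051873
x = cos φ₁ sin φ₂ − sin φ₁ cos φ₂ cos Δλ = 0.108281
θ = atan2(y, x) = -25.5973° → 334.4027° (mod 360°)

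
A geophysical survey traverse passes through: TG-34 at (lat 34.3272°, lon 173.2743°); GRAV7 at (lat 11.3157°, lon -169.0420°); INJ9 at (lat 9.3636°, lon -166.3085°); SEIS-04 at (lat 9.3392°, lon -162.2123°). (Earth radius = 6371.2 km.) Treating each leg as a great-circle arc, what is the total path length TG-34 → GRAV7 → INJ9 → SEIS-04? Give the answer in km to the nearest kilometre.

3943 km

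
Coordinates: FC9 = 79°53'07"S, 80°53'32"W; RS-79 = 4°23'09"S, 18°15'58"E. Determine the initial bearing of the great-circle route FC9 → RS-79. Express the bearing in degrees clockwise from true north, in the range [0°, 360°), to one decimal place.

99.8°

FC9: φ = -79.88528°, λ = -80.89222°
RS-79: φ = -4.38583°, λ = +18.26611°
Δλ = 99.1583°
y = sin Δλ · cos φ₂ = 0.984361
x = cos φ₁ sin φ₂ − sin φ₁ cos φ₂ cos Δλ = -0.169661
θ = atan2(y, x) = 99.7792° → 99.7792° (mod 360°)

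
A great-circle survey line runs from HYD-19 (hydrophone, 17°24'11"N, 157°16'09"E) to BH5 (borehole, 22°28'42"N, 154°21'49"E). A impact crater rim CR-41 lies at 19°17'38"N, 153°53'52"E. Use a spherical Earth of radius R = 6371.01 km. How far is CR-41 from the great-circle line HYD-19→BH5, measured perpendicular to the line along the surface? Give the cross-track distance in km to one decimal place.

213.3 km

HYD-19: φ = +17.40306°, λ = +157.26917°
BH5: φ = +22.47833°, λ = +154.36361°
CR-41: φ = +19.29389°, λ = +153.89778°
δ₁₃ = central angle HYD-19→CR-41 = 0.064868 rad  (haversine)
θ₁₃ = bearing HYD-19→CR-41 = 301.101°,  θ₁₂ = bearing HYD-19→BH5 = 332.195°
dₓₜ = R·arcsin(sin δ₁₃ · sin(θ₁₃ − θ₁₂)) = 6371.01·arcsin(0.06482·sin(-31.095°)) = -213.327 km
|dₓₜ| = 213.327 km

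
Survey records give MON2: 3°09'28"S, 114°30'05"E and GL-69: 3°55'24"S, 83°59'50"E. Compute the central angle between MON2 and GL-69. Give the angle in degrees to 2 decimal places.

30.45°

MON2: φ = -3.15778°, λ = +114.50139°
GL-69: φ = -3.92333°, λ = +83.99722°
Δφ = -0.7656°,  Δλ = -30.5042°
a = sin²(Δφ/2) + cos φ₁ cos φ₂ sin²(Δλ/2) = 0.068981
c = 2·arcsin(√a) = 0.531521 rad = 30.4539°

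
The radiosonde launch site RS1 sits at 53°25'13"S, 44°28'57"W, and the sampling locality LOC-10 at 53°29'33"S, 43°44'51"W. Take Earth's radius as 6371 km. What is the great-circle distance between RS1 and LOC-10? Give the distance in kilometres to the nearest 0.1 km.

49.3 km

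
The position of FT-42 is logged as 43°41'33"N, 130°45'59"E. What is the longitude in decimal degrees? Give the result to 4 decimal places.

130.7664°E

130° + 45′/60 + 59″/3600 = 130 + 0.75000 + 0.01639 = 130.7664°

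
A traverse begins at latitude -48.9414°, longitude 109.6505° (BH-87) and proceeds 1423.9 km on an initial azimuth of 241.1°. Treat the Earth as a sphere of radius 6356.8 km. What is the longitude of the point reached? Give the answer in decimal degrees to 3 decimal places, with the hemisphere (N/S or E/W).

90.484°E

δ = d/R = 1423.9/6356.8 = 0.223996 rad
φ₂ = arcsin(sin φ₁ cos δ + cos φ₁ sin δ cos θ)
   = arcsin(-0.75404·0.97502 + 0.65683·0.22213·-0.48328) = -53.67903°
λ₂ = λ₁ + atan2(sin θ sin δ cos φ₁, cos δ − sin φ₁ sin φ₂) = 90.48382°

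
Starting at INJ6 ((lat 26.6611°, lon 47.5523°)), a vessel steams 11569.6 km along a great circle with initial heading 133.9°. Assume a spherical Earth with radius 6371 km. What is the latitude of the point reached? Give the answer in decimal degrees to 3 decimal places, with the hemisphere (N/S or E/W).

45.240°S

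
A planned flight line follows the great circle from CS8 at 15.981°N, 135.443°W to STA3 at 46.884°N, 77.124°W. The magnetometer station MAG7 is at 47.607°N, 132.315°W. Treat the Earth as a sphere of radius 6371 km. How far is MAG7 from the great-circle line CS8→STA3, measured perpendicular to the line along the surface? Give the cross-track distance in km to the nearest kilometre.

2195 km

δ₁₃ = central angle CS8→MAG7 = 0.553817 rad  (haversine)
θ₁₃ = bearing CS8→MAG7 = 4.011°,  θ₁₂ = bearing CS8→STA3 = 43.970°
dₓₜ = R·arcsin(sin δ₁₃ · sin(θ₁₃ − θ₁₂)) = 6371·arcsin(0.52594·sin(-39.959°)) = -2195.135 km
|dₓₜ| = 2195.135 km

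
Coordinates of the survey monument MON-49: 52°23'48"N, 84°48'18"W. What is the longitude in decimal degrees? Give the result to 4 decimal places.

84° + 48′/60 + 18″/3600 = 84 + 0.80000 + 0.00500 = 84.8050°

84.8050°W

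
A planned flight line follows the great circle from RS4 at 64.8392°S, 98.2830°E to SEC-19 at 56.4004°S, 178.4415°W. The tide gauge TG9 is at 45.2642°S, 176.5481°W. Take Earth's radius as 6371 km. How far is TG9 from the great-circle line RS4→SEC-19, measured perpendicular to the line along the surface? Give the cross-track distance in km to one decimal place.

δ₁₃ = central angle RS4→TG9 = 0.839061 rad  (haversine)
θ₁₃ = bearing RS4→TG9 = 109.501°,  θ₁₂ = bearing RS4→SEC-19 = 118.264°
dₓₜ = R·arcsin(sin δ₁₃ · sin(θ₁₃ − θ₁₂)) = 6371·arcsin(0.74402·sin(-8.764°)) = -723.762 km
|dₓₜ| = 723.762 km

723.8 km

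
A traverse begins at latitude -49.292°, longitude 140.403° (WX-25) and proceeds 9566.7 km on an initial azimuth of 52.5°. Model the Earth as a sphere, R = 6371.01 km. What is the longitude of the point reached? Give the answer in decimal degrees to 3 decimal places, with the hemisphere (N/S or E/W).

δ = d/R = 9566.7/6371.01 = 1.501599 rad
φ₂ = arcsin(sin φ₁ cos δ + cos φ₁ sin δ cos θ)
   = arcsin(-0.75804·0.06914 + 0.65220·0.99761·0.60876) = 20.10085°
λ₂ = λ₁ + atan2(sin θ sin δ cos φ₁, cos δ − sin φ₁ sin φ₂) = -162.16111°

162.161°W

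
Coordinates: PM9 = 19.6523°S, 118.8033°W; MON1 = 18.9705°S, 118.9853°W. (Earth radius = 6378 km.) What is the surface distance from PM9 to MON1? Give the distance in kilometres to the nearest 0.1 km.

Δφ = 0.6818°,  Δλ = -0.1820°
a = sin²(Δφ/2) + cos φ₁ cos φ₂ sin²(Δλ/2) = 0.000038
c = 2·arcsin(√a) = 0.012271 rad = 0.7031°
d = R·c = 6378 × 0.012271 = 78.3 km

78.3 km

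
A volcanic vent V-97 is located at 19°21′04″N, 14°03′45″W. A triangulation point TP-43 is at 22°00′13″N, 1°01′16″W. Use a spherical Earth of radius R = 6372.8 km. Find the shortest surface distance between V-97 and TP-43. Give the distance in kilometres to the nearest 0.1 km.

1388.3 km

V-97: φ = +19.35111°, λ = -14.06250°
TP-43: φ = +22.00361°, λ = -1.02111°
Δφ = 2.6525°,  Δλ = 13.0414°
a = sin²(Δφ/2) + cos φ₁ cos φ₂ sin²(Δλ/2) = 0.011817
c = 2·arcsin(√a) = 0.217844 rad = 12.4816°
d = R·c = 6372.8 × 0.217844 = 1388.3 km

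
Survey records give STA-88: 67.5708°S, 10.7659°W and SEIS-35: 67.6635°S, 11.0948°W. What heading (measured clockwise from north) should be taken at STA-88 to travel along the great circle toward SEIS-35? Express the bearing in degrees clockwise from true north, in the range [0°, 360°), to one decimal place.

233.3°

Δλ = -0.3289°
y = sin Δλ · cos φ₂ = -0.002182
x = cos φ₁ sin φ₂ − sin φ₁ cos φ₂ cos Δλ = -0.001624
θ = atan2(y, x) = -126.6594° → 233.3406° (mod 360°)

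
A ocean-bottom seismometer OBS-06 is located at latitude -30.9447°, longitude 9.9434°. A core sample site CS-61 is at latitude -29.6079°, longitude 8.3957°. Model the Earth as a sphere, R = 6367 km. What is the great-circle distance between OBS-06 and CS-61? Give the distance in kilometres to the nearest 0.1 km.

Δφ = 1.3368°,  Δλ = -1.5477°
a = sin²(Δφ/2) + cos φ₁ cos φ₂ sin²(Δλ/2) = 0.000272
c = 2·arcsin(√a) = 0.032992 rad = 1.8903°
d = R·c = 6367 × 0.032992 = 210.1 km

210.1 km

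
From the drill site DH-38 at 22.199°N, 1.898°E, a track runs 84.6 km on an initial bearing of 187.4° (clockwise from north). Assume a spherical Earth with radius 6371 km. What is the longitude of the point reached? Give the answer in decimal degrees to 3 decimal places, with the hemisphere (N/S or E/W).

1.793°E

δ = d/R = 84.6/6371 = 0.013279 rad
φ₂ = arcsin(sin φ₁ cos δ + cos φ₁ sin δ cos θ)
   = arcsin(0.37782·0.99991 + 0.92588·0.01328·-0.99167) = 21.44448°
λ₂ = λ₁ + atan2(sin θ sin δ cos φ₁, cos δ − sin φ₁ sin φ₂) = 1.79272°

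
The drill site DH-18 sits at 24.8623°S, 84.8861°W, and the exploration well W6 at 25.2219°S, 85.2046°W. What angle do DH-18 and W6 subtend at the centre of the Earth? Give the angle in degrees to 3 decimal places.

0.461°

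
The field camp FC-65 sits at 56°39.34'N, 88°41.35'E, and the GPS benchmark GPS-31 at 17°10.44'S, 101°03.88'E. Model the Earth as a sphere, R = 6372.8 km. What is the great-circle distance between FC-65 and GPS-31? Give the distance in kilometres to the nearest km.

FC-65: φ = +56.65567°, λ = +88.68917°
GPS-31: φ = -17.17400°, λ = +101.06467°
Δφ = -73.8297°,  Δλ = 12.3755°
a = sin²(Δφ/2) + cos φ₁ cos φ₂ sin²(Δλ/2) = 0.366854
c = 2·arcsin(√a) = 1.301253 rad = 74.5563°
d = R·c = 6372.8 × 1.301253 = 8292.6 km

8293 km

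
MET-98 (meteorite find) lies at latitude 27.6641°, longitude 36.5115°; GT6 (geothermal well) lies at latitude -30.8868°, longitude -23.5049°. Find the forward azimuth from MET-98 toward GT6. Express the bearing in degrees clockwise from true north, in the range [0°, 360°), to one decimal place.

228.7°

Δλ = -60.0164°
y = sin Δλ · cos φ₂ = -0.743331
x = cos φ₁ sin φ₂ − sin φ₁ cos φ₂ cos Δλ = -0.653783
θ = atan2(y, x) = -131.3327° → 228.6673° (mod 360°)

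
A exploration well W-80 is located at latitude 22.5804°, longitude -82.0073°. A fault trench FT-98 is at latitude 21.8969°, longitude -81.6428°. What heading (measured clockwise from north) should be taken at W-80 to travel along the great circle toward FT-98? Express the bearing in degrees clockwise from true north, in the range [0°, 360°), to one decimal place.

153.7°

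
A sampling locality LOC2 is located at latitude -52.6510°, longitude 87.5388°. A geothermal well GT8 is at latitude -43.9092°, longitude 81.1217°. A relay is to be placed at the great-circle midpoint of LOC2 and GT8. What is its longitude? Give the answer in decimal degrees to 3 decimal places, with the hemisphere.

Bx = cos φ₂ cos Δλ = 0.715926,  By = cos φ₂ sin Δλ = -0.080520
φₘ = atan2(sin φ₁ + sin φ₂, √((cos φ₁ + Bx)² + By²)) = -48.32442°
λₘ = λ₁ + atan2(By, cos φ₁ + Bx) = 84.05490°

84.055°E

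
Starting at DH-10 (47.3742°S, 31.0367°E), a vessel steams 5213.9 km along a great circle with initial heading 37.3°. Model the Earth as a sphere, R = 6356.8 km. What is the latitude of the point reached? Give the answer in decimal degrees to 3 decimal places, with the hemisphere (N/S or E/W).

6.195°S

δ = d/R = 5213.9/6356.8 = 0.820208 rad
φ₂ = arcsin(sin φ₁ cos δ + cos φ₁ sin δ cos θ)
   = arcsin(-0.73579·0.68207 + 0.67721·0.73129·0.79547) = -6.19519°
λ₂ = λ₁ + atan2(sin θ sin δ cos φ₁, cos δ − sin φ₁ sin φ₂) = 57.50837°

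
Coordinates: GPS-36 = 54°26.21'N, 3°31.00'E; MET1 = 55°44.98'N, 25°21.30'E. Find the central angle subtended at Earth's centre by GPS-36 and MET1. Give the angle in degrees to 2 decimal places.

GPS-36: φ = +54.43683°, λ = +3.51667°
MET1: φ = +55.74967°, λ = +25.35500°
Δφ = 1.3128°,  Δλ = 21.8383°
a = sin²(Δφ/2) + cos φ₁ cos φ₂ sin²(Δλ/2) = 0.011876
c = 2·arcsin(√a) = 0.218391 rad = 12.5129°

12.51°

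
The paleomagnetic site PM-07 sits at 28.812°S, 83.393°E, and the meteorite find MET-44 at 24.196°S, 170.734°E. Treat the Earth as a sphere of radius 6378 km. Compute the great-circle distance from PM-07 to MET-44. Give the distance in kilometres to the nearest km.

8508 km

Δφ = 4.6160°,  Δλ = 87.3410°
a = sin²(Δφ/2) + cos φ₁ cos φ₂ sin²(Δλ/2) = 0.382698
c = 2·arcsin(√a) = 1.333985 rad = 76.4317°
d = R·c = 6378 × 1.333985 = 8508.2 km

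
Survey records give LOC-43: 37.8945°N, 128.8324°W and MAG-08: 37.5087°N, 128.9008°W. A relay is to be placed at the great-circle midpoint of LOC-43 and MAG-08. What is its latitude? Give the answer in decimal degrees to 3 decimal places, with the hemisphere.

Bx = cos φ₂ cos Δλ = 0.793260,  By = cos φ₂ sin Δλ = -0.000947
φₘ = atan2(sin φ₁ + sin φ₂, √((cos φ₁ + Bx)² + By²)) = 37.70160°
λₘ = λ₁ + atan2(By, cos φ₁ + Bx) = -128.86669°

37.702°N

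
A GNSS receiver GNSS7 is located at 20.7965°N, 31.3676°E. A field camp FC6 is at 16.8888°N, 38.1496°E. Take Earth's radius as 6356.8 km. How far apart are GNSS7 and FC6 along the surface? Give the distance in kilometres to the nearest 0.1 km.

Δφ = -3.9077°,  Δλ = 6.7820°
a = sin²(Δφ/2) + cos φ₁ cos φ₂ sin²(Δλ/2) = 0.004292
c = 2·arcsin(√a) = 0.131122 rad = 7.5127°
d = R·c = 6356.8 × 0.131122 = 833.5 km

833.5 km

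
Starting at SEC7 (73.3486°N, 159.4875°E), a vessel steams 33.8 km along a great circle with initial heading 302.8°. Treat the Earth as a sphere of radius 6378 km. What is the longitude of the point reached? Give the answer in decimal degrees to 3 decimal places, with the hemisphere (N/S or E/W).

δ = d/R = 33.8/6378 = 0.005299 rad
φ₂ = arcsin(sin φ₁ cos δ + cos φ₁ sin δ cos θ)
   = arcsin(0.95807·0.99999 + 0.28655·0.00530·0.54171) = 73.51116°
λ₂ = λ₁ + atan2(sin θ sin δ cos φ₁, cos δ − sin φ₁ sin φ₂) = 158.58824°

158.588°E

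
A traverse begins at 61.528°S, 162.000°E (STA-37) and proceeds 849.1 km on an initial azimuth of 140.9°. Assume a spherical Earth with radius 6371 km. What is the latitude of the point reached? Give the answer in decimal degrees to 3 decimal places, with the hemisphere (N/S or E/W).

66.987°S

δ = d/R = 849.1/6371 = 0.133276 rad
φ₂ = arcsin(sin φ₁ cos δ + cos φ₁ sin δ cos θ)
   = arcsin(-0.87905·0.99113 + 0.47673·0.13288·-0.77605) = -66.98699°
λ₂ = λ₁ + atan2(sin θ sin δ cos φ₁, cos δ − sin φ₁ sin φ₂) = 174.37847°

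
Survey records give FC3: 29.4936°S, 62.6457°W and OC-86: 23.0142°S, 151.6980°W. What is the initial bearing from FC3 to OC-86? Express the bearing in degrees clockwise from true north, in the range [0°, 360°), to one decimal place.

250.1°

Δλ = -89.0523°
y = sin Δλ · cos φ₂ = -0.920282
x = cos φ₁ sin φ₂ − sin φ₁ cos φ₂ cos Δλ = -0.332800
θ = atan2(y, x) = -109.8814° → 250.1186° (mod 360°)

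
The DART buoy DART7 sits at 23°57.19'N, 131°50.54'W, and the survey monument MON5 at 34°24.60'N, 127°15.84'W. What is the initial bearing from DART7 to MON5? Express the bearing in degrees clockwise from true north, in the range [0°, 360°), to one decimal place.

DART7: φ = +23.95317°, λ = -131.84233°
MON5: φ = +34.41000°, λ = -127.26400°
Δλ = 4.5783°
y = sin Δλ · cos φ₂ = 0.065854
x = cos φ₁ sin φ₂ − sin φ₁ cos φ₂ cos Δλ = 0.182563
θ = atan2(y, x) = 19.8354° → 19.8354° (mod 360°)

19.8°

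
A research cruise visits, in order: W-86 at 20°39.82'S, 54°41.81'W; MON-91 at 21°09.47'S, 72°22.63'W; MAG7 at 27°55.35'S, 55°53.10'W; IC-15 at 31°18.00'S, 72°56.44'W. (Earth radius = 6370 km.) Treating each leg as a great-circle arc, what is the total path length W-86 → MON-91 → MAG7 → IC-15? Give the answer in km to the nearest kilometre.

5352 km

W-86: φ = -20.66367°, λ = -54.69683°
MON-91: φ = -21.15783°, λ = -72.37717°
MAG7: φ = -27.92250°, λ = -55.88500°
IC-15: φ = -31.30000°, λ = -72.94067°
W-86→MON-91: c = 0.288237 rad, d = 1836.07 km
MON-91→MAG7: c = 0.286860 rad, d = 1827.30 km
MAG7→IC-15: c = 0.265128 rad, d = 1688.86 km
Total = 1836.07 + 1827.30 + 1688.86 = 5352.23 km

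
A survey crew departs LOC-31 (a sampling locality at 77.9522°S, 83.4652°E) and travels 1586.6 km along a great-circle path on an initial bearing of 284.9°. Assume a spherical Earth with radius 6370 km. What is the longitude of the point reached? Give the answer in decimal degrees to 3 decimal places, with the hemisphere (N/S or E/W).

41.434°E

δ = d/R = 1586.6/6370 = 0.249074 rad
φ₂ = arcsin(sin φ₁ cos δ + cos φ₁ sin δ cos θ)
   = arcsin(-0.97797·0.96914 + 0.20873·0.24651·0.25713) = -69.15790°
λ₂ = λ₁ + atan2(sin θ sin δ cos φ₁, cos δ − sin φ₁ sin φ₂) = 41.43368°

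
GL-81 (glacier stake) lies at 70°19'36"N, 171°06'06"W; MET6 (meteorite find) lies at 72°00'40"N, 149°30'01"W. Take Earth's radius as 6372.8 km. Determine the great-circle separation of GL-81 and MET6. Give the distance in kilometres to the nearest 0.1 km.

GL-81: φ = +70.32667°, λ = -171.10167°
MET6: φ = +72.01111°, λ = -149.50028°
Δφ = 1.6844°,  Δλ = 21.6014°
a = sin²(Δφ/2) + cos φ₁ cos φ₂ sin²(Δλ/2) = 0.003867
c = 2·arcsin(√a) = 0.124453 rad = 7.1306°
d = R·c = 6372.8 × 0.124453 = 793.1 km

793.1 km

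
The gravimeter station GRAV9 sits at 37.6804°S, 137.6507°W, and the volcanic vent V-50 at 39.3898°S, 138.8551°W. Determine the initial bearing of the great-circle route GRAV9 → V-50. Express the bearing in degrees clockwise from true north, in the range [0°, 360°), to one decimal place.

208.5°

Δλ = -1.2044°
y = sin Δλ · cos φ₂ = -0.016245
x = cos φ₁ sin φ₂ − sin φ₁ cos φ₂ cos Δλ = -0.029935
θ = atan2(y, x) = -151.5126° → 208.4874° (mod 360°)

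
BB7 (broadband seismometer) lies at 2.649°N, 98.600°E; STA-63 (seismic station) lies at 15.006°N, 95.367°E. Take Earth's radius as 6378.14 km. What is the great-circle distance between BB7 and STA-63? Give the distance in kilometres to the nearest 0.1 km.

Δφ = 12.3570°,  Δλ = -3.2330°
a = sin²(Δφ/2) + cos φ₁ cos φ₂ sin²(Δλ/2) = 0.012351
c = 2·arcsin(√a) = 0.222732 rad = 12.7616°
d = R·c = 6378.14 × 0.222732 = 1420.6 km

1420.6 km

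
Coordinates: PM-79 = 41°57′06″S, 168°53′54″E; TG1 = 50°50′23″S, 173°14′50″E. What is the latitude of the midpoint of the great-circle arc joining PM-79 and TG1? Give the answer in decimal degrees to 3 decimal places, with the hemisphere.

PM-79: φ = -41.95167°, λ = +168.89833°
TG1: φ = -50.83972°, λ = +173.24722°
Bx = cos φ₂ cos Δλ = 0.629674,  By = cos φ₂ sin Δλ = 0.047886
φₘ = atan2(sin φ₁ + sin φ₂, √((cos φ₁ + Bx)² + By²)) = -46.41617°
λₘ = λ₁ + atan2(By, cos φ₁ + Bx) = 170.89526°

46.416°S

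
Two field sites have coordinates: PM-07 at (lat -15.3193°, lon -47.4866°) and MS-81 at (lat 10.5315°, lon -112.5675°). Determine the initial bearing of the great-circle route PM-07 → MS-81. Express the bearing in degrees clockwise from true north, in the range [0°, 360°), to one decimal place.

Δλ = -65.0809°
y = sin Δλ · cos φ₂ = -0.891626
x = cos φ₁ sin φ₂ − sin φ₁ cos φ₂ cos Δλ = 0.285723
θ = atan2(y, x) = -72.2319° → 287.7681° (mod 360°)

287.8°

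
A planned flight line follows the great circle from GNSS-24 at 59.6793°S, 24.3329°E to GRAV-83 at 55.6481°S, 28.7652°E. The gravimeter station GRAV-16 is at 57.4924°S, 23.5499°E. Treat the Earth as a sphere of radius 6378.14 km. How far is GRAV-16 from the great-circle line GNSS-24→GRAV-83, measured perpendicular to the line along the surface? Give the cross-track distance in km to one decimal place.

δ₁₃ = central angle GNSS-24→GRAV-16 = 0.038827 rad  (haversine)
θ₁₃ = bearing GNSS-24→GRAV-16 = 349.094°,  θ₁₂ = bearing GNSS-24→GRAV-83 = 32.352°
dₓₜ = R·arcsin(sin δ₁₃ · sin(θ₁₃ − θ₁₂)) = 6378.14·arcsin(0.03882·sin(316.742°)) = -169.682 km
|dₓₜ| = 169.682 km

169.7 km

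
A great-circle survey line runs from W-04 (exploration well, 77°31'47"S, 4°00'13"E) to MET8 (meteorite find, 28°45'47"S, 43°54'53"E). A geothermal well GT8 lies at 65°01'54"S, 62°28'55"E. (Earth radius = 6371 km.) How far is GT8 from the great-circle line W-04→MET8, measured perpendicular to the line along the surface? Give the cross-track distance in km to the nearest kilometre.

1532 km

W-04: φ = -77.52972°, λ = +4.00361°
MET8: φ = -28.76306°, λ = +43.91472°
GT8: φ = -65.03167°, λ = +62.48194°
δ₁₃ = central angle W-04→GT8 = 0.368666 rad  (haversine)
θ₁₃ = bearing W-04→GT8 = 86.861°,  θ₁₂ = bearing W-04→MET8 = 45.504°
dₓₜ = R·arcsin(sin δ₁₃ · sin(θ₁₃ − θ₁₂)) = 6371·arcsin(0.36037·sin(41.357°)) = 1531.756 km
|dₓₜ| = 1531.756 km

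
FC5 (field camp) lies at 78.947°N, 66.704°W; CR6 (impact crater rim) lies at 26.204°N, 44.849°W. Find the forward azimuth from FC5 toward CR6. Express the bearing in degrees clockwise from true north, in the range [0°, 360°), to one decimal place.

Δλ = 21.8550°
y = sin Δλ · cos φ₂ = 0.334001
x = cos φ₁ sin φ₂ − sin φ₁ cos φ₂ cos Δλ = -0.732640
θ = atan2(y, x) = 155.4924° → 155.4924° (mod 360°)

155.5°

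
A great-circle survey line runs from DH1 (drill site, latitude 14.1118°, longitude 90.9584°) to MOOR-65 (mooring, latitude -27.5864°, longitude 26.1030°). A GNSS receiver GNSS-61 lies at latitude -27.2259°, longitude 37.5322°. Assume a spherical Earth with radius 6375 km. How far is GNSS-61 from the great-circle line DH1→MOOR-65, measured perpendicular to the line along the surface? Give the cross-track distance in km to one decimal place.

483.7 km

δ₁₃ = central angle DH1→GNSS-61 = 1.156760 rad  (haversine)
θ₁₃ = bearing DH1→GNSS-61 = 231.263°,  θ₁₂ = bearing DH1→MOOR-65 = 236.012°
dₓₜ = R·arcsin(sin δ₁₃ · sin(θ₁₃ − θ₁₂)) = 6375·arcsin(0.91550·sin(-4.749°)) = -483.683 km
|dₓₜ| = 483.683 km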